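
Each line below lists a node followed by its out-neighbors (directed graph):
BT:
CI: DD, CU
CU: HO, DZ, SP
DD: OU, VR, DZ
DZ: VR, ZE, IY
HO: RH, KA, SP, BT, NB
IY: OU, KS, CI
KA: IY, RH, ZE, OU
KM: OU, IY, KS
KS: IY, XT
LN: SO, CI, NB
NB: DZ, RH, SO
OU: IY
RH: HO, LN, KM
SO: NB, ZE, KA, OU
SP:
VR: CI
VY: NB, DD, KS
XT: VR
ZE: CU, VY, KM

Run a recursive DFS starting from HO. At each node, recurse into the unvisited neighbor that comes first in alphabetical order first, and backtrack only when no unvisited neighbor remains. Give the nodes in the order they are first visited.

Visit HO
HO → BT
HO → KA
KA → IY
IY → CI
CI → CU
CU → DZ
DZ → VR
DZ → ZE
ZE → KM
KM → KS
KS → XT
KM → OU
ZE → VY
VY → DD
VY → NB
NB → RH
RH → LN
LN → SO
CU → SP

HO, BT, KA, IY, CI, CU, DZ, VR, ZE, KM, KS, XT, OU, VY, DD, NB, RH, LN, SO, SP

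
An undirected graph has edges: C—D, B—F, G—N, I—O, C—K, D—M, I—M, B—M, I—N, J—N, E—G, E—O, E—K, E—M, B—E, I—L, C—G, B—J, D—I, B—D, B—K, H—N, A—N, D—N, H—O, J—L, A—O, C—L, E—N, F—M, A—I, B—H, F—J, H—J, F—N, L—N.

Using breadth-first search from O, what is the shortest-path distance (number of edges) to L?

2

Level 0: O
Level 1: A, E, H, I
Level 2: B, D, G, J, K, L, M, N
Level 3: C, F
L first appears at level 2.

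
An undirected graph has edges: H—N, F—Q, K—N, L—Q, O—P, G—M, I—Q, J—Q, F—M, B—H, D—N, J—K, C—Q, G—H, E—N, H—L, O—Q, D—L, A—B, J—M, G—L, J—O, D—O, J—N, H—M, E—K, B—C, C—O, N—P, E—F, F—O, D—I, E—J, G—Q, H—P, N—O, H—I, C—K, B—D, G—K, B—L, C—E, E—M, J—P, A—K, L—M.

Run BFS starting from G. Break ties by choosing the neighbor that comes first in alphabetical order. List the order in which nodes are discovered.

G, H, K, L, M, Q, B, I, N, P, A, C, E, J, D, F, O

Visit G; enqueue H, K, L, M, Q → queue [H, K, L, M, Q]
Visit H; enqueue B, I, N, P → queue [K, L, M, Q, B, I, N, P]
Visit K; enqueue A, C, E, J → queue [L, M, Q, B, I, N, P, A, C, E, J]
Visit L; enqueue D → queue [M, Q, B, I, N, P, A, C, E, J, D]
Visit M; enqueue F → queue [Q, B, I, N, P, A, C, E, J, D, F]
Visit Q; enqueue O → queue [B, I, N, P, A, C, E, J, D, F, O]
Visit B → queue [I, N, P, A, C, E, J, D, F, O]
Visit I → queue [N, P, A, C, E, J, D, F, O]
Visit N → queue [P, A, C, E, J, D, F, O]
Visit P → queue [A, C, E, J, D, F, O]
Visit A → queue [C, E, J, D, F, O]
Visit C → queue [E, J, D, F, O]
Visit E → queue [J, D, F, O]
Visit J → queue [D, F, O]
Visit D → queue [F, O]
Visit F → queue [O]
Visit O → queue []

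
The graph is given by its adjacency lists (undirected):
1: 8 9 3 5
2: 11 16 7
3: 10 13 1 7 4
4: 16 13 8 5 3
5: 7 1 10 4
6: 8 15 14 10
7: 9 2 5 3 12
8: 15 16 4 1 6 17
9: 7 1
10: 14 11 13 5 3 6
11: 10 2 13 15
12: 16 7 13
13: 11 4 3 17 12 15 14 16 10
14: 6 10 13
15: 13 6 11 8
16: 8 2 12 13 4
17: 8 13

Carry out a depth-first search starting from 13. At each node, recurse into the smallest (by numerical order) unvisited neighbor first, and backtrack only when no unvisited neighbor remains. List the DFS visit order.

13, 3, 1, 5, 4, 8, 6, 10, 11, 2, 7, 9, 12, 16, 15, 14, 17

Visit 13
13 → 3
3 → 1
1 → 5
5 → 4
4 → 8
8 → 6
6 → 10
10 → 11
11 → 2
2 → 7
7 → 9
7 → 12
12 → 16
11 → 15
10 → 14
8 → 17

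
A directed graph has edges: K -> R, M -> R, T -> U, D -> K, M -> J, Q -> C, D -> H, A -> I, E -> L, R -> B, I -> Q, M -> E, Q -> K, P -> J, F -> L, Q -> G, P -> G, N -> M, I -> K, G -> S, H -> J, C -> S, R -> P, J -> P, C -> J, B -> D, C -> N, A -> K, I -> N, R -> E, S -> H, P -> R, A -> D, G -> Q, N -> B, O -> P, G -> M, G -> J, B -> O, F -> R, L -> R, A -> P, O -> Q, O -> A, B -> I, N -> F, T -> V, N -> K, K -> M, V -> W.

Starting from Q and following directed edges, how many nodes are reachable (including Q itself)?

BFS from Q visits: Q, K, G, C, R, M, S, J, N, P, E, B, H, F, L, O, I, D, A
Reachable nodes: 19 of 23 total.

19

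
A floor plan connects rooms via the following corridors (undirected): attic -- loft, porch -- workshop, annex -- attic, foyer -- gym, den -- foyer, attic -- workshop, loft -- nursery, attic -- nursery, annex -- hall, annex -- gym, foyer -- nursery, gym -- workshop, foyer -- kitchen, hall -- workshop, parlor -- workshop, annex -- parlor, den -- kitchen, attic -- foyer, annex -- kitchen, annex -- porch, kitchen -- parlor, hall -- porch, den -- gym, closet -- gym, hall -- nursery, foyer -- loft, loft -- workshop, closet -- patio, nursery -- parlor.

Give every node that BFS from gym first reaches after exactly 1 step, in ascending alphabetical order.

Level 0: gym
Level 1: annex, closet, den, foyer, workshop
Level 2: attic, hall, kitchen, loft, nursery, parlor, patio, porch

annex, closet, den, foyer, workshop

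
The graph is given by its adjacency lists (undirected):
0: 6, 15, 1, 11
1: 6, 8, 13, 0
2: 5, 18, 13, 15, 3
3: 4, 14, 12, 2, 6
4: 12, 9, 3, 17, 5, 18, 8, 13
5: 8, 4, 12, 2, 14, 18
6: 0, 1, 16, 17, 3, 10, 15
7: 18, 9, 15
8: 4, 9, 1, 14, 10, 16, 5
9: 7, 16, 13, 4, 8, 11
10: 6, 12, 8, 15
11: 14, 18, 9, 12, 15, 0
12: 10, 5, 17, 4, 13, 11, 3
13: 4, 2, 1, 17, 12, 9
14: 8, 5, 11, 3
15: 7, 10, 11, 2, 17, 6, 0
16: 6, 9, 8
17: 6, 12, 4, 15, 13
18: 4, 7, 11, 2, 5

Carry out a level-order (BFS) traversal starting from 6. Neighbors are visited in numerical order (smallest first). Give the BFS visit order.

6, 0, 1, 3, 10, 15, 16, 17, 11, 8, 13, 2, 4, 12, 14, 7, 9, 18, 5

Visit 6; enqueue 0, 1, 3, 10, 15, 16, 17 → queue [0, 1, 3, 10, 15, 16, 17]
Visit 0; enqueue 11 → queue [1, 3, 10, 15, 16, 17, 11]
Visit 1; enqueue 8, 13 → queue [3, 10, 15, 16, 17, 11, 8, 13]
Visit 3; enqueue 2, 4, 12, 14 → queue [10, 15, 16, 17, 11, 8, 13, 2, 4, 12, 14]
Visit 10 → queue [15, 16, 17, 11, 8, 13, 2, 4, 12, 14]
Visit 15; enqueue 7 → queue [16, 17, 11, 8, 13, 2, 4, 12, 14, 7]
Visit 16; enqueue 9 → queue [17, 11, 8, 13, 2, 4, 12, 14, 7, 9]
Visit 17 → queue [11, 8, 13, 2, 4, 12, 14, 7, 9]
Visit 11; enqueue 18 → queue [8, 13, 2, 4, 12, 14, 7, 9, 18]
Visit 8; enqueue 5 → queue [13, 2, 4, 12, 14, 7, 9, 18, 5]
Visit 13 → queue [2, 4, 12, 14, 7, 9, 18, 5]
Visit 2 → queue [4, 12, 14, 7, 9, 18, 5]
Visit 4 → queue [12, 14, 7, 9, 18, 5]
Visit 12 → queue [14, 7, 9, 18, 5]
Visit 14 → queue [7, 9, 18, 5]
Visit 7 → queue [9, 18, 5]
Visit 9 → queue [18, 5]
Visit 18 → queue [5]
Visit 5 → queue []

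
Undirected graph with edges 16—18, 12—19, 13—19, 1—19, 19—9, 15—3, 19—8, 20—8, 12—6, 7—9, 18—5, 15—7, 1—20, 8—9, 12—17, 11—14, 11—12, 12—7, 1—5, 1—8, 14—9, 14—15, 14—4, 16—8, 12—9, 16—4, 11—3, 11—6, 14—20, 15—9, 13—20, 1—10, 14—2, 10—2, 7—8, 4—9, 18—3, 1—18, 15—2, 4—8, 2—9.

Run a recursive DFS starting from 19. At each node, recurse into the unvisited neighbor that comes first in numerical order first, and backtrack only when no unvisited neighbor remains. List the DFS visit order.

19, 1, 5, 18, 3, 11, 6, 12, 7, 8, 4, 9, 2, 10, 14, 15, 20, 13, 16, 17

Visit 19
19 → 1
1 → 5
5 → 18
18 → 3
3 → 11
11 → 6
6 → 12
12 → 7
7 → 8
8 → 4
4 → 9
9 → 2
2 → 10
2 → 14
14 → 15
14 → 20
20 → 13
4 → 16
12 → 17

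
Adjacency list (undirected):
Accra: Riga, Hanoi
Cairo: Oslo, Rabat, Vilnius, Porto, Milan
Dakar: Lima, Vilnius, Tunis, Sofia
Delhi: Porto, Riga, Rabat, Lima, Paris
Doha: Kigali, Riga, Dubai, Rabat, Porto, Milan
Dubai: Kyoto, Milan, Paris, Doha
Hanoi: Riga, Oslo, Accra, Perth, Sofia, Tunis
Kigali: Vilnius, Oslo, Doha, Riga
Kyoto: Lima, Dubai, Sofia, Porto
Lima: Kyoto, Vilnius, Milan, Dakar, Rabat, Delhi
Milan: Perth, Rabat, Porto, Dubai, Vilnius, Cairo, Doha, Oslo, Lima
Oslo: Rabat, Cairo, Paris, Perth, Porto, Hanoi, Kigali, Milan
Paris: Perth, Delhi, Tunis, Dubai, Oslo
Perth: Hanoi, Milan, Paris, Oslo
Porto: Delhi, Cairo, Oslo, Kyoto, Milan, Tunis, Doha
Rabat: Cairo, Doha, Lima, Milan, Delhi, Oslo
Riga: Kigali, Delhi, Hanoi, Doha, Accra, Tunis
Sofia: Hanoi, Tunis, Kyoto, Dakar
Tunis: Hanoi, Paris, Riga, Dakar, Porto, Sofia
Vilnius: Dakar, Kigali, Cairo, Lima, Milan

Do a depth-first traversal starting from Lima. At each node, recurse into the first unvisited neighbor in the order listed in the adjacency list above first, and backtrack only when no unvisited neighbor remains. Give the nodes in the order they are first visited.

Lima, Kyoto, Dubai, Milan, Perth, Hanoi, Riga, Kigali, Vilnius, Dakar, Tunis, Paris, Delhi, Porto, Cairo, Oslo, Rabat, Doha, Sofia, Accra

Visit Lima
Lima → Kyoto
Kyoto → Dubai
Dubai → Milan
Milan → Perth
Perth → Hanoi
Hanoi → Riga
Riga → Kigali
Kigali → Vilnius
Vilnius → Dakar
Dakar → Tunis
Tunis → Paris
Paris → Delhi
Delhi → Porto
Porto → Cairo
Cairo → Oslo
Oslo → Rabat
Rabat → Doha
Tunis → Sofia
Riga → Accra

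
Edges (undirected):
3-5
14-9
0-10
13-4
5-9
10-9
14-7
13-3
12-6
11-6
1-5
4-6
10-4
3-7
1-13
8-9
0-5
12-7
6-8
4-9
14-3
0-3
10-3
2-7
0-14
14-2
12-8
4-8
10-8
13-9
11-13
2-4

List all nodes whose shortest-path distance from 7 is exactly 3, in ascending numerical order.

Level 0: 7
Level 1: 2, 3, 12, 14
Level 2: 0, 4, 5, 6, 8, 9, 10, 13
Level 3: 1, 11

1, 11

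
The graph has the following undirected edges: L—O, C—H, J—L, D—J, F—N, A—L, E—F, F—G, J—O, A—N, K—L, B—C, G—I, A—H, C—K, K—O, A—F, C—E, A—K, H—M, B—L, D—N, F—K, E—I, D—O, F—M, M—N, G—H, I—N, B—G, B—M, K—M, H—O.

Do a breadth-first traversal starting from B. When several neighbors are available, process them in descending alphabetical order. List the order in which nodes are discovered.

Visit B; enqueue M, L, G, C → queue [M, L, G, C]
Visit M; enqueue N, K, H, F → queue [L, G, C, N, K, H, F]
Visit L; enqueue O, J, A → queue [G, C, N, K, H, F, O, J, A]
Visit G; enqueue I → queue [C, N, K, H, F, O, J, A, I]
Visit C; enqueue E → queue [N, K, H, F, O, J, A, I, E]
Visit N; enqueue D → queue [K, H, F, O, J, A, I, E, D]
Visit K → queue [H, F, O, J, A, I, E, D]
Visit H → queue [F, O, J, A, I, E, D]
Visit F → queue [O, J, A, I, E, D]
Visit O → queue [J, A, I, E, D]
Visit J → queue [A, I, E, D]
Visit A → queue [I, E, D]
Visit I → queue [E, D]
Visit E → queue [D]
Visit D → queue []

B → M → L → G → C → N → K → H → F → O → J → A → I → E → D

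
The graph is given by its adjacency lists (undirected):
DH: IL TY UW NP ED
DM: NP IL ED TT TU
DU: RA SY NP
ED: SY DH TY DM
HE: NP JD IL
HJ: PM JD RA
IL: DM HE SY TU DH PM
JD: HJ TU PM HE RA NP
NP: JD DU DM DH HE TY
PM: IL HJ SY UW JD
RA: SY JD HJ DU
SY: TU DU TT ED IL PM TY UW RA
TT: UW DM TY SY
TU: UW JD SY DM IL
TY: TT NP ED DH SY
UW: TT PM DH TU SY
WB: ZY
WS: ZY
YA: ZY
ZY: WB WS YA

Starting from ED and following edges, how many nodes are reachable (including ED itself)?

16

BFS from ED visits: ED, DH, DM, SY, TY, IL, NP, UW, TT, TU, DU, PM, RA, HE, JD, HJ
Reachable nodes: 16 of 20 total.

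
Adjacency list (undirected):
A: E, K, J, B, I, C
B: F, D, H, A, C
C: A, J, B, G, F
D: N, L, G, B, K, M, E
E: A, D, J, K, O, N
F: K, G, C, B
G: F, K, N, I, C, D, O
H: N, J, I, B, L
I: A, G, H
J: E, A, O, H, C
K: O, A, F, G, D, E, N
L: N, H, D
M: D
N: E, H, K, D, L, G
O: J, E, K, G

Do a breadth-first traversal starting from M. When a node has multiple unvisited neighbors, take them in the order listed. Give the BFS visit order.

Visit M; enqueue D → queue [D]
Visit D; enqueue N, L, G, B, K, E → queue [N, L, G, B, K, E]
Visit N; enqueue H → queue [L, G, B, K, E, H]
Visit L → queue [G, B, K, E, H]
Visit G; enqueue F, I, C, O → queue [B, K, E, H, F, I, C, O]
Visit B; enqueue A → queue [K, E, H, F, I, C, O, A]
Visit K → queue [E, H, F, I, C, O, A]
Visit E; enqueue J → queue [H, F, I, C, O, A, J]
Visit H → queue [F, I, C, O, A, J]
Visit F → queue [I, C, O, A, J]
Visit I → queue [C, O, A, J]
Visit C → queue [O, A, J]
Visit O → queue [A, J]
Visit A → queue [J]
Visit J → queue []

M, D, N, L, G, B, K, E, H, F, I, C, O, A, J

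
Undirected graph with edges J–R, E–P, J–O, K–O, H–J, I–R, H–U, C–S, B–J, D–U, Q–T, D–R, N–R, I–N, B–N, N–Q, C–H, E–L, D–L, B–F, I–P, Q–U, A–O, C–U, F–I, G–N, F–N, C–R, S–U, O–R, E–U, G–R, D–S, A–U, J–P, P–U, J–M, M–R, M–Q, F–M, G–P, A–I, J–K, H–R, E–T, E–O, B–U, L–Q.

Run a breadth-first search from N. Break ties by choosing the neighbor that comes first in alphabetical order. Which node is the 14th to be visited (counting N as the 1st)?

T

Visit N; enqueue B, F, G, I, Q, R → queue [B, F, G, I, Q, R]
Visit B; enqueue J, U → queue [F, G, I, Q, R, J, U]
Visit F; enqueue M → queue [G, I, Q, R, J, U, M]
Visit G; enqueue P → queue [I, Q, R, J, U, M, P]
Visit I; enqueue A → queue [Q, R, J, U, M, P, A]
Visit Q; enqueue L, T → queue [R, J, U, M, P, A, L, T]
Visit R; enqueue C, D, H, O → queue [J, U, M, P, A, L, T, C, D, H, O]
Visit J; enqueue K → queue [U, M, P, A, L, T, C, D, H, O, K]
Visit U; enqueue E, S → queue [M, P, A, L, T, C, D, H, O, K, E, S]
Visit M → queue [P, A, L, T, C, D, H, O, K, E, S]
Visit P → queue [A, L, T, C, D, H, O, K, E, S]
Visit A → queue [L, T, C, D, H, O, K, E, S]
Visit L → queue [T, C, D, H, O, K, E, S]
Visit T → queue [C, D, H, O, K, E, S]
Visit C → queue [D, H, O, K, E, S]
Visit D → queue [H, O, K, E, S]
Visit H → queue [O, K, E, S]
Visit O → queue [K, E, S]
Visit K → queue [E, S]
Visit E → queue [S]
Visit S → queue []

Visit order: N, B, F, G, I, Q, R, J, U, M, P, A, L, T, C, D, H, O, K, E, S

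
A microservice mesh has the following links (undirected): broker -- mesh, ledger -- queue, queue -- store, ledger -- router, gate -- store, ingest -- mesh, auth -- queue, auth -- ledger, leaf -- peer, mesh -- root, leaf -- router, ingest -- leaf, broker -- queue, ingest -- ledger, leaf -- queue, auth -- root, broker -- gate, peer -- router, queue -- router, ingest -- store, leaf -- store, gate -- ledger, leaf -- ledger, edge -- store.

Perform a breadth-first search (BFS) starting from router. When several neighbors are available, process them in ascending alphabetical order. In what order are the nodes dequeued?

router leaf ledger peer queue ingest store auth gate broker mesh edge root

Visit router; enqueue leaf, ledger, peer, queue → queue [leaf, ledger, peer, queue]
Visit leaf; enqueue ingest, store → queue [ledger, peer, queue, ingest, store]
Visit ledger; enqueue auth, gate → queue [peer, queue, ingest, store, auth, gate]
Visit peer → queue [queue, ingest, store, auth, gate]
Visit queue; enqueue broker → queue [ingest, store, auth, gate, broker]
Visit ingest; enqueue mesh → queue [store, auth, gate, broker, mesh]
Visit store; enqueue edge → queue [auth, gate, broker, mesh, edge]
Visit auth; enqueue root → queue [gate, broker, mesh, edge, root]
Visit gate → queue [broker, mesh, edge, root]
Visit broker → queue [mesh, edge, root]
Visit mesh → queue [edge, root]
Visit edge → queue [root]
Visit root → queue []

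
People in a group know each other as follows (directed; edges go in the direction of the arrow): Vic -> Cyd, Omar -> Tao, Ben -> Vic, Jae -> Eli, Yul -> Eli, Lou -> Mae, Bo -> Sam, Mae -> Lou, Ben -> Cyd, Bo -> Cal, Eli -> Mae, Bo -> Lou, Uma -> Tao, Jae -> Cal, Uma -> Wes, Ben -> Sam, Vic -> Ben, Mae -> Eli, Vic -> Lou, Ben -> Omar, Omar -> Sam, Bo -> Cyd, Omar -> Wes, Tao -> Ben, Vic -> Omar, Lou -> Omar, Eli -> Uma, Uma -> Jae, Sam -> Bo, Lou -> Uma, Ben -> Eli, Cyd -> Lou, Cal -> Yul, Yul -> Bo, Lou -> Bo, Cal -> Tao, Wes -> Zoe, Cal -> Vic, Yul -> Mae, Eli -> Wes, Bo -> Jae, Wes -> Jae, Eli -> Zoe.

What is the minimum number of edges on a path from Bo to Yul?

Level 0: Bo
Level 1: Cal, Cyd, Jae, Lou, Sam
Level 2: Eli, Mae, Omar, Tao, Uma, Vic, Yul
Level 3: Ben, Wes, Zoe
Yul first appears at level 2.

2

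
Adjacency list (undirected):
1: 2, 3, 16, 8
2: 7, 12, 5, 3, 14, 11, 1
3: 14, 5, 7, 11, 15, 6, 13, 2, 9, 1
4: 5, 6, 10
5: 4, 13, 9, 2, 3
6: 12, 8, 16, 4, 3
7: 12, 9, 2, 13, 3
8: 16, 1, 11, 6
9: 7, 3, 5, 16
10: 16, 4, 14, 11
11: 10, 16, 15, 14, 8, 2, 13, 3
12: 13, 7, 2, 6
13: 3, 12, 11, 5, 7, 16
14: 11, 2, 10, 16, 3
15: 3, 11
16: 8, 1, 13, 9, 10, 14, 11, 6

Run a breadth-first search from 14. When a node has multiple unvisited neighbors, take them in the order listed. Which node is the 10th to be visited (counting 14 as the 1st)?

Visit 14; enqueue 11, 2, 10, 16, 3 → queue [11, 2, 10, 16, 3]
Visit 11; enqueue 15, 8, 13 → queue [2, 10, 16, 3, 15, 8, 13]
Visit 2; enqueue 7, 12, 5, 1 → queue [10, 16, 3, 15, 8, 13, 7, 12, 5, 1]
Visit 10; enqueue 4 → queue [16, 3, 15, 8, 13, 7, 12, 5, 1, 4]
Visit 16; enqueue 9, 6 → queue [3, 15, 8, 13, 7, 12, 5, 1, 4, 9, 6]
Visit 3 → queue [15, 8, 13, 7, 12, 5, 1, 4, 9, 6]
Visit 15 → queue [8, 13, 7, 12, 5, 1, 4, 9, 6]
Visit 8 → queue [13, 7, 12, 5, 1, 4, 9, 6]
Visit 13 → queue [7, 12, 5, 1, 4, 9, 6]
Visit 7 → queue [12, 5, 1, 4, 9, 6]
Visit 12 → queue [5, 1, 4, 9, 6]
Visit 5 → queue [1, 4, 9, 6]
Visit 1 → queue [4, 9, 6]
Visit 4 → queue [9, 6]
Visit 9 → queue [6]
Visit 6 → queue []

Visit order: 14, 11, 2, 10, 16, 3, 15, 8, 13, 7, 12, 5, 1, 4, 9, 6

7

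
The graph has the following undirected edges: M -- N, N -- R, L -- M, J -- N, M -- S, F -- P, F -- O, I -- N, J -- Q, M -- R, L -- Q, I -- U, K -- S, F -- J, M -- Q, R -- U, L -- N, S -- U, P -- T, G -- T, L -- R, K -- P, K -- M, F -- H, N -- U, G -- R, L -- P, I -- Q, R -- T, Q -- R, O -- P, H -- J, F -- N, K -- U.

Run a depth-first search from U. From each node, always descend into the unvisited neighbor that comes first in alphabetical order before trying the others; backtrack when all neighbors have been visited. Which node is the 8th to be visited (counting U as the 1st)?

L

Visit U
U → I
I → N
N → F
F → H
H → J
J → Q
Q → L
L → M
M → K
K → P
P → O
P → T
T → G
G → R
K → S

Visit order: U, I, N, F, H, J, Q, L, M, K, P, O, T, G, R, S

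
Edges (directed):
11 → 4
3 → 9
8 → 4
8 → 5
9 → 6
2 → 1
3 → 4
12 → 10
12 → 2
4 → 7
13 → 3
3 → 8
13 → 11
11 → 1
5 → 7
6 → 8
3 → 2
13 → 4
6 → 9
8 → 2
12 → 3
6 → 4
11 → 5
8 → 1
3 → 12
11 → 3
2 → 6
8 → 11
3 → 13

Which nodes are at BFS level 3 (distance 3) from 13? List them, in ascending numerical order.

6, 10

Level 0: 13
Level 1: 3, 4, 11
Level 2: 1, 2, 5, 7, 8, 9, 12
Level 3: 6, 10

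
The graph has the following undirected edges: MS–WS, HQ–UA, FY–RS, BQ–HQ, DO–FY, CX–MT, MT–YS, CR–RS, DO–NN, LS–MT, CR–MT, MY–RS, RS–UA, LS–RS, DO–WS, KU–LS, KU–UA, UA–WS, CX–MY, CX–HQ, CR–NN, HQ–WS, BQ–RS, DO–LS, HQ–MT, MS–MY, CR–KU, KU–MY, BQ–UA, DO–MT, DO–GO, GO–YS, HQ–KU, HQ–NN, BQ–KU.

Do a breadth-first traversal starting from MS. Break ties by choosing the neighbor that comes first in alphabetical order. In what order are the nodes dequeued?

Visit MS; enqueue MY, WS → queue [MY, WS]
Visit MY; enqueue CX, KU, RS → queue [WS, CX, KU, RS]
Visit WS; enqueue DO, HQ, UA → queue [CX, KU, RS, DO, HQ, UA]
Visit CX; enqueue MT → queue [KU, RS, DO, HQ, UA, MT]
Visit KU; enqueue BQ, CR, LS → queue [RS, DO, HQ, UA, MT, BQ, CR, LS]
Visit RS; enqueue FY → queue [DO, HQ, UA, MT, BQ, CR, LS, FY]
Visit DO; enqueue GO, NN → queue [HQ, UA, MT, BQ, CR, LS, FY, GO, NN]
Visit HQ → queue [UA, MT, BQ, CR, LS, FY, GO, NN]
Visit UA → queue [MT, BQ, CR, LS, FY, GO, NN]
Visit MT; enqueue YS → queue [BQ, CR, LS, FY, GO, NN, YS]
Visit BQ → queue [CR, LS, FY, GO, NN, YS]
Visit CR → queue [LS, FY, GO, NN, YS]
Visit LS → queue [FY, GO, NN, YS]
Visit FY → queue [GO, NN, YS]
Visit GO → queue [NN, YS]
Visit NN → queue [YS]
Visit YS → queue []

MS, MY, WS, CX, KU, RS, DO, HQ, UA, MT, BQ, CR, LS, FY, GO, NN, YS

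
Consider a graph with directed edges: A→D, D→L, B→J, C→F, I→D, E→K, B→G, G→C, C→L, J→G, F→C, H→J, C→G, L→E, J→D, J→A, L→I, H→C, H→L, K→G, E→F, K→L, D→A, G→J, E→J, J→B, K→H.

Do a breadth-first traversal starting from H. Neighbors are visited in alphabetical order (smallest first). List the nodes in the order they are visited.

H, C, J, L, F, G, A, B, D, E, I, K

Visit H; enqueue C, J, L → queue [C, J, L]
Visit C; enqueue F, G → queue [J, L, F, G]
Visit J; enqueue A, B, D → queue [L, F, G, A, B, D]
Visit L; enqueue E, I → queue [F, G, A, B, D, E, I]
Visit F → queue [G, A, B, D, E, I]
Visit G → queue [A, B, D, E, I]
Visit A → queue [B, D, E, I]
Visit B → queue [D, E, I]
Visit D → queue [E, I]
Visit E; enqueue K → queue [I, K]
Visit I → queue [K]
Visit K → queue []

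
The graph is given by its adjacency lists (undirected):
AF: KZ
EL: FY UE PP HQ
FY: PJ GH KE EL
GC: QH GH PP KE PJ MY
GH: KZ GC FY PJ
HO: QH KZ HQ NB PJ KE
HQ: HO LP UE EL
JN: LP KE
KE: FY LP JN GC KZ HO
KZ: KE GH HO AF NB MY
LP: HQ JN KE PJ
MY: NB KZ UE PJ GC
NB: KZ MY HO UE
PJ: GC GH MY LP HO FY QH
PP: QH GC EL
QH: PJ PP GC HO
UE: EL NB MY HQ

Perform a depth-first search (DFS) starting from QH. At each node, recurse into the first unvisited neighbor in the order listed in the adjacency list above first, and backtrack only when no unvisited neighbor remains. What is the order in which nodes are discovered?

QH → PJ → GC → GH → KZ → KE → FY → EL → UE → NB → MY → HO → HQ → LP → JN → PP → AF

Visit QH
QH → PJ
PJ → GC
GC → GH
GH → KZ
KZ → KE
KE → FY
FY → EL
EL → UE
UE → NB
NB → MY
NB → HO
HO → HQ
HQ → LP
LP → JN
EL → PP
KZ → AF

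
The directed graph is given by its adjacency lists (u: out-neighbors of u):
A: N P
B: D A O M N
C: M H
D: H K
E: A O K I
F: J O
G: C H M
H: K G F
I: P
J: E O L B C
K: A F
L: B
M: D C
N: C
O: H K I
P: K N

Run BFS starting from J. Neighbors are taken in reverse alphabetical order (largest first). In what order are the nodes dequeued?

Visit J; enqueue O, L, E, C, B → queue [O, L, E, C, B]
Visit O; enqueue K, I, H → queue [L, E, C, B, K, I, H]
Visit L → queue [E, C, B, K, I, H]
Visit E; enqueue A → queue [C, B, K, I, H, A]
Visit C; enqueue M → queue [B, K, I, H, A, M]
Visit B; enqueue N, D → queue [K, I, H, A, M, N, D]
Visit K; enqueue F → queue [I, H, A, M, N, D, F]
Visit I; enqueue P → queue [H, A, M, N, D, F, P]
Visit H; enqueue G → queue [A, M, N, D, F, P, G]
Visit A → queue [M, N, D, F, P, G]
Visit M → queue [N, D, F, P, G]
Visit N → queue [D, F, P, G]
Visit D → queue [F, P, G]
Visit F → queue [P, G]
Visit P → queue [G]
Visit G → queue []

J, O, L, E, C, B, K, I, H, A, M, N, D, F, P, G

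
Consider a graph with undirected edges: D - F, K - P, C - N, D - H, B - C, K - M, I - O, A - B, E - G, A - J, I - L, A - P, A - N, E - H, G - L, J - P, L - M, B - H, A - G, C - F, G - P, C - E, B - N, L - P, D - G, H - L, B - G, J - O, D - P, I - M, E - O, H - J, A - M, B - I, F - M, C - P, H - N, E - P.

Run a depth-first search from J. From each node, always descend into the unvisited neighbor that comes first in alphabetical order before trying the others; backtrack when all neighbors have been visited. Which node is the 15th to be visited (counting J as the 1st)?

Visit J
J → A
A → B
B → C
C → E
E → G
G → D
D → F
F → M
M → I
I → L
L → H
H → N
L → P
P → K
I → O

Visit order: J, A, B, C, E, G, D, F, M, I, L, H, N, P, K, O

K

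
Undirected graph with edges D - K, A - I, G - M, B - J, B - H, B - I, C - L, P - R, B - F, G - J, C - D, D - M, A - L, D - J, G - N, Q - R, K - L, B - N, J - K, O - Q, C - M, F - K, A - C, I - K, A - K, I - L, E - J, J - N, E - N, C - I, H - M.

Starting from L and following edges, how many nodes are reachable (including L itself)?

BFS from L visits: L, K, I, C, A, J, F, D, B, M, N, G, E, H
Reachable nodes: 14 of 18 total.

14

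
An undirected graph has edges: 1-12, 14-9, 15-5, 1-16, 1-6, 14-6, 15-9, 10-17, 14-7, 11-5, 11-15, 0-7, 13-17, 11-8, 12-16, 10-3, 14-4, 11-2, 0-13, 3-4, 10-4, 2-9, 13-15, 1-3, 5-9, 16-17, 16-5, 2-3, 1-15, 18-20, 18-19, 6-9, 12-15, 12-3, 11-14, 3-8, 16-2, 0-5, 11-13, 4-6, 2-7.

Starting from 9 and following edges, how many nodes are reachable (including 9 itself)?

BFS from 9 visits: 9, 2, 5, 6, 14, 15, 3, 7, 11, 16, 0, 1, 4, 12, 13, 8, 10, 17
Reachable nodes: 18 of 21 total.

18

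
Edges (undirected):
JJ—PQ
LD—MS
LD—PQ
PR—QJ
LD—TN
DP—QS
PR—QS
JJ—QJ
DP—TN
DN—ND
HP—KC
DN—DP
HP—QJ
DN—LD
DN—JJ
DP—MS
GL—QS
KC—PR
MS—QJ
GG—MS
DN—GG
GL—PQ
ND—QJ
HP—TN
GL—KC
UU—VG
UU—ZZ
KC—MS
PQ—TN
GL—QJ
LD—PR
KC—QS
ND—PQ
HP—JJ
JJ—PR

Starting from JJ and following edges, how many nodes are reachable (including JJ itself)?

BFS from JJ visits: JJ, DN, HP, PQ, PR, QJ, DP, GG, LD, ND, KC, TN, GL, QS, MS
Reachable nodes: 15 of 18 total.

15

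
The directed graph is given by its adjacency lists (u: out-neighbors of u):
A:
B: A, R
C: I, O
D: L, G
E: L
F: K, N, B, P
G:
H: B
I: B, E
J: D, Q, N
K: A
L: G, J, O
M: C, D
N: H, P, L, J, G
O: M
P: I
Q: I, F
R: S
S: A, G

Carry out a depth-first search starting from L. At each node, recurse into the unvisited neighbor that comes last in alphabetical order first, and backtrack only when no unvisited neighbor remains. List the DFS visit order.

Visit L
L → O
O → M
M → D
D → G
M → C
C → I
I → E
I → B
B → R
R → S
S → A
L → J
J → Q
Q → F
F → P
F → N
N → H
F → K

L, O, M, D, G, C, I, E, B, R, S, A, J, Q, F, P, N, H, K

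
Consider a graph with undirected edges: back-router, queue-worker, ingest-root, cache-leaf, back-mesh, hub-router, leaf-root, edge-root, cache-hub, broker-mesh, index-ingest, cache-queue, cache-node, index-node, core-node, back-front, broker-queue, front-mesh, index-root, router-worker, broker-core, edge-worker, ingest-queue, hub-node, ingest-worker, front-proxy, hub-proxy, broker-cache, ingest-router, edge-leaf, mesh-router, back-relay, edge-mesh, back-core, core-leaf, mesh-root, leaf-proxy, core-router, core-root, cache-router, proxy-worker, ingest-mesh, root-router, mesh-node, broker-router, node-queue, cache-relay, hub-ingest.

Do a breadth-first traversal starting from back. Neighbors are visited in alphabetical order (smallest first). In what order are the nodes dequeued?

Visit back; enqueue core, front, mesh, relay, router → queue [core, front, mesh, relay, router]
Visit core; enqueue broker, leaf, node, root → queue [front, mesh, relay, router, broker, leaf, node, root]
Visit front; enqueue proxy → queue [mesh, relay, router, broker, leaf, node, root, proxy]
Visit mesh; enqueue edge, ingest → queue [relay, router, broker, leaf, node, root, proxy, edge, ingest]
Visit relay; enqueue cache → queue [router, broker, leaf, node, root, proxy, edge, ingest, cache]
Visit router; enqueue hub, worker → queue [broker, leaf, node, root, proxy, edge, ingest, cache, hub, worker]
Visit broker; enqueue queue → queue [leaf, node, root, proxy, edge, ingest, cache, hub, worker, queue]
Visit leaf → queue [node, root, proxy, edge, ingest, cache, hub, worker, queue]
Visit node; enqueue index → queue [root, proxy, edge, ingest, cache, hub, worker, queue, index]
Visit root → queue [proxy, edge, ingest, cache, hub, worker, queue, index]
Visit proxy → queue [edge, ingest, cache, hub, worker, queue, index]
Visit edge → queue [ingest, cache, hub, worker, queue, index]
Visit ingest → queue [cache, hub, worker, queue, index]
Visit cache → queue [hub, worker, queue, index]
Visit hub → queue [worker, queue, index]
Visit worker → queue [queue, index]
Visit queue → queue [index]
Visit index → queue []

back core front mesh relay router broker leaf node root proxy edge ingest cache hub worker queue index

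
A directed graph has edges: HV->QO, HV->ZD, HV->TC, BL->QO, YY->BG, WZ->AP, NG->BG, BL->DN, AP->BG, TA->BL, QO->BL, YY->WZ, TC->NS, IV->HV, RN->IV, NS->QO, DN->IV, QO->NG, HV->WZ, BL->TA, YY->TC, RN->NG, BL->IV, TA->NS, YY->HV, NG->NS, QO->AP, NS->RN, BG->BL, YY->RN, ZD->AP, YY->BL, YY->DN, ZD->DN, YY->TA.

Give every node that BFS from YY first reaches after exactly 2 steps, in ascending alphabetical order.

AP, IV, NG, NS, QO, ZD

Level 0: YY
Level 1: BG, BL, DN, HV, RN, TA, TC, WZ
Level 2: AP, IV, NG, NS, QO, ZD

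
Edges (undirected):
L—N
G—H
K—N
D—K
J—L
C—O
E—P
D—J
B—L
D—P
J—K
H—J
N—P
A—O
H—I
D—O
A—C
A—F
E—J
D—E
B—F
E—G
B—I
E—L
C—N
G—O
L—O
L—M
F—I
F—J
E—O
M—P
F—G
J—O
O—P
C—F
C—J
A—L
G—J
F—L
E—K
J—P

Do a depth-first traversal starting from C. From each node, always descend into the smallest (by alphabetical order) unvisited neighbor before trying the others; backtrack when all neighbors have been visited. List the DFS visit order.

C → A → F → B → I → H → G → E → D → J → K → N → L → M → P → O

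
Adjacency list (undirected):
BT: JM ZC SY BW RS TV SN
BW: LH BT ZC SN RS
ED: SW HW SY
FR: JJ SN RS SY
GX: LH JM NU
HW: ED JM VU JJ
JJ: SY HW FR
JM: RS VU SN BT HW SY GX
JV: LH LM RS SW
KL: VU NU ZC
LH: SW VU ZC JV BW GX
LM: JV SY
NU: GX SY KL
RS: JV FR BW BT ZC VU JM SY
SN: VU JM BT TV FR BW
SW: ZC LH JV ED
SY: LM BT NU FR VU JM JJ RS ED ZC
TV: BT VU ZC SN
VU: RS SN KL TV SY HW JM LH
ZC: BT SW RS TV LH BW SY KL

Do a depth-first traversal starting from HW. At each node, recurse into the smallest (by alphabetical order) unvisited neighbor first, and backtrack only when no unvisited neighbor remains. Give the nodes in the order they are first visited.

HW -> ED -> SW -> JV -> LH -> BW -> BT -> JM -> GX -> NU -> KL -> VU -> RS -> FR -> JJ -> SY -> LM -> ZC -> TV -> SN

Visit HW
HW → ED
ED → SW
SW → JV
JV → LH
LH → BW
BW → BT
BT → JM
JM → GX
GX → NU
NU → KL
KL → VU
VU → RS
RS → FR
FR → JJ
JJ → SY
SY → LM
SY → ZC
ZC → TV
TV → SN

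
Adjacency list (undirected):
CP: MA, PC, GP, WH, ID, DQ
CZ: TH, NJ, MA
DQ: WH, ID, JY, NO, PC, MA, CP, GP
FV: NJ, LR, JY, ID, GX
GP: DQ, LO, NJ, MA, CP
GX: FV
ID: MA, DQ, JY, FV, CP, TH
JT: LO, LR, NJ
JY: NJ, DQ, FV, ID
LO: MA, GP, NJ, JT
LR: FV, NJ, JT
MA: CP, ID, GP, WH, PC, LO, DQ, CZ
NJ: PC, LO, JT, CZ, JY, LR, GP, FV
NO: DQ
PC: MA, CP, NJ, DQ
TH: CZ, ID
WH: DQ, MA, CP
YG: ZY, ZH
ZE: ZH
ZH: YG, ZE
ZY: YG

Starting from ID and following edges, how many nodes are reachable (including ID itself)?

BFS from ID visits: ID, MA, DQ, JY, FV, CP, TH, GP, WH, PC, LO, CZ, NO, NJ, LR, GX, JT
Reachable nodes: 17 of 21 total.

17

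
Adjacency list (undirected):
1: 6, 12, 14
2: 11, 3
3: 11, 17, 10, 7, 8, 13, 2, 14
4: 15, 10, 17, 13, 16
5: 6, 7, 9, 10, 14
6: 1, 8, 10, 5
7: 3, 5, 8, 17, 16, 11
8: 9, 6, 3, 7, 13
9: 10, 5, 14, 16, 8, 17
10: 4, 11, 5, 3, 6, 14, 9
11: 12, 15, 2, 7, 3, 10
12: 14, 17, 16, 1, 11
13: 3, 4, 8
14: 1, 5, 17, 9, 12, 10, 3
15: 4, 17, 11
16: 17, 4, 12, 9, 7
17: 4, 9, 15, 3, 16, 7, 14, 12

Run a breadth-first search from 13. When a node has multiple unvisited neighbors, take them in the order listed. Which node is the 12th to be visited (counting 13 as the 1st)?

Visit 13; enqueue 3, 4, 8 → queue [3, 4, 8]
Visit 3; enqueue 11, 17, 10, 7, 2, 14 → queue [4, 8, 11, 17, 10, 7, 2, 14]
Visit 4; enqueue 15, 16 → queue [8, 11, 17, 10, 7, 2, 14, 15, 16]
Visit 8; enqueue 9, 6 → queue [11, 17, 10, 7, 2, 14, 15, 16, 9, 6]
Visit 11; enqueue 12 → queue [17, 10, 7, 2, 14, 15, 16, 9, 6, 12]
Visit 17 → queue [10, 7, 2, 14, 15, 16, 9, 6, 12]
Visit 10; enqueue 5 → queue [7, 2, 14, 15, 16, 9, 6, 12, 5]
Visit 7 → queue [2, 14, 15, 16, 9, 6, 12, 5]
Visit 2 → queue [14, 15, 16, 9, 6, 12, 5]
Visit 14; enqueue 1 → queue [15, 16, 9, 6, 12, 5, 1]
Visit 15 → queue [16, 9, 6, 12, 5, 1]
Visit 16 → queue [9, 6, 12, 5, 1]
Visit 9 → queue [6, 12, 5, 1]
Visit 6 → queue [12, 5, 1]
Visit 12 → queue [5, 1]
Visit 5 → queue [1]
Visit 1 → queue []

Visit order: 13, 3, 4, 8, 11, 17, 10, 7, 2, 14, 15, 16, 9, 6, 12, 5, 1

16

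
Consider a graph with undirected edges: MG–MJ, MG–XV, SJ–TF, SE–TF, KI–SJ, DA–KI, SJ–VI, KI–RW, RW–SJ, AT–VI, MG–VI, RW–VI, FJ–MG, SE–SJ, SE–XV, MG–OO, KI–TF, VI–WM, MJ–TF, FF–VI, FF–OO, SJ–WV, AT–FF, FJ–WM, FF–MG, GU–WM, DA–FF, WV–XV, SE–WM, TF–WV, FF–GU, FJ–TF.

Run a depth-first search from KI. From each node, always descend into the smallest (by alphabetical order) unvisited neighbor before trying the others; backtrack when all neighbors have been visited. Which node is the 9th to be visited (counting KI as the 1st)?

Visit KI
KI → DA
DA → FF
FF → AT
AT → VI
VI → MG
MG → FJ
FJ → TF
TF → MJ
TF → SE
SE → SJ
SJ → RW
SJ → WV
WV → XV
SE → WM
WM → GU
MG → OO

Visit order: KI, DA, FF, AT, VI, MG, FJ, TF, MJ, SE, SJ, RW, WV, XV, WM, GU, OO

MJ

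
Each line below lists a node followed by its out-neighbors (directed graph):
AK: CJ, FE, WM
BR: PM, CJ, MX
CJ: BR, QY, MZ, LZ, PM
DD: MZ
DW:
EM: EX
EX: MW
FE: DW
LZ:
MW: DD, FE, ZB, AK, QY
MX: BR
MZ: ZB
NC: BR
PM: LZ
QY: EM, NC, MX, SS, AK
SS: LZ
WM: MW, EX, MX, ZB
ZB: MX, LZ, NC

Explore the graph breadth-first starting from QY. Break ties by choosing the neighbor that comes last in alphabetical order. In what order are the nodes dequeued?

Visit QY; enqueue SS, NC, MX, EM, AK → queue [SS, NC, MX, EM, AK]
Visit SS; enqueue LZ → queue [NC, MX, EM, AK, LZ]
Visit NC; enqueue BR → queue [MX, EM, AK, LZ, BR]
Visit MX → queue [EM, AK, LZ, BR]
Visit EM; enqueue EX → queue [AK, LZ, BR, EX]
Visit AK; enqueue WM, FE, CJ → queue [LZ, BR, EX, WM, FE, CJ]
Visit LZ → queue [BR, EX, WM, FE, CJ]
Visit BR; enqueue PM → queue [EX, WM, FE, CJ, PM]
Visit EX; enqueue MW → queue [WM, FE, CJ, PM, MW]
Visit WM; enqueue ZB → queue [FE, CJ, PM, MW, ZB]
Visit FE; enqueue DW → queue [CJ, PM, MW, ZB, DW]
Visit CJ; enqueue MZ → queue [PM, MW, ZB, DW, MZ]
Visit PM → queue [MW, ZB, DW, MZ]
Visit MW; enqueue DD → queue [ZB, DW, MZ, DD]
Visit ZB → queue [DW, MZ, DD]
Visit DW → queue [MZ, DD]
Visit MZ → queue [DD]
Visit DD → queue []

QY → SS → NC → MX → EM → AK → LZ → BR → EX → WM → FE → CJ → PM → MW → ZB → DW → MZ → DD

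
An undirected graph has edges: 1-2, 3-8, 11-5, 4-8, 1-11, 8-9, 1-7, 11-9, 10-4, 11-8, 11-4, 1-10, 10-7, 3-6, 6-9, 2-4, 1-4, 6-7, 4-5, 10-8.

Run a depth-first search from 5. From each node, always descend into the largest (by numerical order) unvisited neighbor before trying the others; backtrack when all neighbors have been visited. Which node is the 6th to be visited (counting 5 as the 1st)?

7

Visit 5
5 → 11
11 → 9
9 → 8
8 → 10
10 → 7
7 → 6
6 → 3
7 → 1
1 → 4
4 → 2

Visit order: 5, 11, 9, 8, 10, 7, 6, 3, 1, 4, 2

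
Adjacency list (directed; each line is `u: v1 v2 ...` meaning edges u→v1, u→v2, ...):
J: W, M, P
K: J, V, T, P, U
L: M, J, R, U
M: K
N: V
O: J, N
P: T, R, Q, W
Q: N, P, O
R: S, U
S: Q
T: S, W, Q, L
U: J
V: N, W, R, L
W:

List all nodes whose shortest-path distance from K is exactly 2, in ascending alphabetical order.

L, M, N, Q, R, S, W

Level 0: K
Level 1: J, P, T, U, V
Level 2: L, M, N, Q, R, S, W
Level 3: O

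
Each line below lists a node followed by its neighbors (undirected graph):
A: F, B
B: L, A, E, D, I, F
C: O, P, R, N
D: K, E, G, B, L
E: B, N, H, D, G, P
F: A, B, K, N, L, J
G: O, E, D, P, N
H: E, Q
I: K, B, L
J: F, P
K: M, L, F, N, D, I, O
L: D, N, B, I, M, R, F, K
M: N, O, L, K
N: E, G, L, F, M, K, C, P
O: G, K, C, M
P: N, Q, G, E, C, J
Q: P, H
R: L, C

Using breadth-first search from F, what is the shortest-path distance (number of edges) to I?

2

Level 0: F
Level 1: A, B, J, K, L, N
Level 2: C, D, E, G, I, M, O, P, R
Level 3: H, Q
I first appears at level 2.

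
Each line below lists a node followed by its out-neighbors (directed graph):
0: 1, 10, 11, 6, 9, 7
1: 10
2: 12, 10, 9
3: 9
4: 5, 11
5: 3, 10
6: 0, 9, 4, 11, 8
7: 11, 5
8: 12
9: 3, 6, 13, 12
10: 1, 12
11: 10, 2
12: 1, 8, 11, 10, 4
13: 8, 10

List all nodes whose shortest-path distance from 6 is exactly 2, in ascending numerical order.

Level 0: 6
Level 1: 0, 4, 8, 9, 11
Level 2: 1, 2, 3, 5, 7, 10, 12, 13

1, 2, 3, 5, 7, 10, 12, 13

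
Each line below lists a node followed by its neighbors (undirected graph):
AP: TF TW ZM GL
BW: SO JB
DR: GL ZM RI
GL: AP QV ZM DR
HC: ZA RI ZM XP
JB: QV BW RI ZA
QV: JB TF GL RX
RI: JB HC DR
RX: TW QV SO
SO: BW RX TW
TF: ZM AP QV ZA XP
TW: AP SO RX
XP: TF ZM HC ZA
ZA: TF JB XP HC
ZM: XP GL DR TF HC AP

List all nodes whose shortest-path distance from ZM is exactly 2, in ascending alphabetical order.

QV, RI, TW, ZA

Level 0: ZM
Level 1: AP, DR, GL, HC, TF, XP
Level 2: QV, RI, TW, ZA
Level 3: JB, RX, SO
Level 4: BW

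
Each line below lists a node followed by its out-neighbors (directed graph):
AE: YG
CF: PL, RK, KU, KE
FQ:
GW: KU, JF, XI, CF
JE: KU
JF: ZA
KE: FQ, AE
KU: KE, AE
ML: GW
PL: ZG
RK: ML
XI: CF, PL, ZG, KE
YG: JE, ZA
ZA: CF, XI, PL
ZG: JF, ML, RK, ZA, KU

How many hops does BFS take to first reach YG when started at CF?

Level 0: CF
Level 1: KE, KU, PL, RK
Level 2: AE, FQ, ML, ZG
Level 3: GW, JF, YG, ZA
Level 4: JE, XI
YG first appears at level 3.

3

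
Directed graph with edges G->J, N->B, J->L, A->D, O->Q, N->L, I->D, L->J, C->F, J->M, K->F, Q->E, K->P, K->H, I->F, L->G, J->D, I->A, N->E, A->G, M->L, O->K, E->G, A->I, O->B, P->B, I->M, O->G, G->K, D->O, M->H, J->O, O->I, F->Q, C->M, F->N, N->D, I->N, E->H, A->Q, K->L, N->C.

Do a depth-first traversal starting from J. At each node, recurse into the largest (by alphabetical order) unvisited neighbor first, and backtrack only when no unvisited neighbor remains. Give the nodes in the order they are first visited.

Visit J
J → O
O → Q
Q → E
E → H
E → G
G → K
K → P
P → B
K → L
K → F
F → N
N → D
N → C
C → M
O → I
I → A

J → O → Q → E → H → G → K → P → B → L → F → N → D → C → M → I → A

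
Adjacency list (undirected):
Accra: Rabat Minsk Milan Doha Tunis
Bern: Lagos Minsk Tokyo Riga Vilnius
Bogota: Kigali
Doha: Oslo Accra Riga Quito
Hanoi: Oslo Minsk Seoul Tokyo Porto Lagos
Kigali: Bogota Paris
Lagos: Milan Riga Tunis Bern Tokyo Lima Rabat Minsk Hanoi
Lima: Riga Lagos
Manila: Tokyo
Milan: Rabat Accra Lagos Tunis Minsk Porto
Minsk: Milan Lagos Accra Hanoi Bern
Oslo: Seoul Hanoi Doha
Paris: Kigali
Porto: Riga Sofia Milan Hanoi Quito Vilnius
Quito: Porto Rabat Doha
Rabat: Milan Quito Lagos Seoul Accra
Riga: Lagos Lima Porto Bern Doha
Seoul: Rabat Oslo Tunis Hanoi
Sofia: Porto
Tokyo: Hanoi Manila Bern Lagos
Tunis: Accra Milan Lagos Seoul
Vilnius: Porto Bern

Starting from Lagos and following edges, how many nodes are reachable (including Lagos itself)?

19

BFS from Lagos visits: Lagos, Milan, Riga, Tunis, Bern, Tokyo, Lima, Rabat, Minsk, Hanoi, Accra, Porto, Doha, Seoul, Vilnius, Manila, Quito, Oslo, Sofia
Reachable nodes: 19 of 22 total.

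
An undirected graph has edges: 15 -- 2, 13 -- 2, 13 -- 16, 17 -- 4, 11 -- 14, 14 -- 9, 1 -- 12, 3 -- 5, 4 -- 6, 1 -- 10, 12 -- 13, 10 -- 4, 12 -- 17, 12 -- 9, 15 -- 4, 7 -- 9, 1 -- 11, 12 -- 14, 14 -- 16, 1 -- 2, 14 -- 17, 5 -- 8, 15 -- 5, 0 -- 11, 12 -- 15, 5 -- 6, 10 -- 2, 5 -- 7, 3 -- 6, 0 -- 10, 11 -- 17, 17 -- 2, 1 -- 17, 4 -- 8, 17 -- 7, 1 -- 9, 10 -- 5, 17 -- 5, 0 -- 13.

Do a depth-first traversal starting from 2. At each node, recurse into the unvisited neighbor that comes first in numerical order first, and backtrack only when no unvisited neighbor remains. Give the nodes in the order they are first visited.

Visit 2
2 → 1
1 → 9
9 → 7
7 → 5
5 → 3
3 → 6
6 → 4
4 → 8
4 → 10
10 → 0
0 → 11
11 → 14
14 → 12
12 → 13
13 → 16
12 → 15
12 → 17

2 1 9 7 5 3 6 4 8 10 0 11 14 12 13 16 15 17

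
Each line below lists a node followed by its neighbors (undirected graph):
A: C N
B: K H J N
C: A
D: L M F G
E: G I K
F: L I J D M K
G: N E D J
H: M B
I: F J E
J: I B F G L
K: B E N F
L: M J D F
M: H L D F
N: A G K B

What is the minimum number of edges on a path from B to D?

Level 0: B
Level 1: H, J, K, N
Level 2: A, E, F, G, I, L, M
Level 3: C, D
D first appears at level 3.

3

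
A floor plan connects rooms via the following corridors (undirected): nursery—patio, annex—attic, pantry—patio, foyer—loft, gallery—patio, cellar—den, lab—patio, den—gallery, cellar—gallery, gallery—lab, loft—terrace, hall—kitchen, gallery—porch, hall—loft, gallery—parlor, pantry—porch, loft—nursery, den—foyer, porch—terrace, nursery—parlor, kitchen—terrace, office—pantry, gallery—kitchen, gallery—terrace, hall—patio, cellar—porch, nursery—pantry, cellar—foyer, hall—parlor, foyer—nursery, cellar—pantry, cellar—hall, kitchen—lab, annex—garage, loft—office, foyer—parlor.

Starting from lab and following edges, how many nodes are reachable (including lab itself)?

BFS from lab visits: lab, patio, kitchen, gallery, pantry, nursery, hall, terrace, porch, parlor, den, cellar, office, loft, foyer
Reachable nodes: 15 of 18 total.

15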